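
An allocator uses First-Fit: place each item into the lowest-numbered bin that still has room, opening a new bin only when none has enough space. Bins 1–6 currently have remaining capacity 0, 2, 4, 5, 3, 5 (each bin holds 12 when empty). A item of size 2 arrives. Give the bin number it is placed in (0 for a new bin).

Bins with room: bin 2 (2), bin 3 (4), bin 4 (5), bin 5 (3), bin 6 (5).
The first with room is bin 2.

2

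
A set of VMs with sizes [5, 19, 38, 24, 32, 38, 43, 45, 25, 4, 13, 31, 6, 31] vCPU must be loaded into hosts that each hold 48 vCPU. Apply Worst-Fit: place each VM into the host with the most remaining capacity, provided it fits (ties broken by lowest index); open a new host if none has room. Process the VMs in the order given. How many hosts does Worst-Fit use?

9 hosts

5 vCPU → host 1 (remaining 43 vCPU)
19 vCPU → host 1 (remaining 24 vCPU)
38 vCPU → host 2 (remaining 10 vCPU)
24 vCPU → host 1 (remaining 0 vCPU)
32 vCPU → host 3 (remaining 16 vCPU)
38 vCPU → host 4 (remaining 10 vCPU)
43 vCPU → host 5 (remaining 5 vCPU)
45 vCPU → host 6 (remaining 3 vCPU)
25 vCPU → host 7 (remaining 23 vCPU)
4 vCPU → host 7 (remaining 19 vCPU)
13 vCPU → host 7 (remaining 6 vCPU)
31 vCPU → host 8 (remaining 17 vCPU)
6 vCPU → host 8 (remaining 11 vCPU)
31 vCPU → host 9 (remaining 17 vCPU)
Final hosts: [5,19,24] [38] [32] [38] [43] [45] [25,4,13] [31,6] [31].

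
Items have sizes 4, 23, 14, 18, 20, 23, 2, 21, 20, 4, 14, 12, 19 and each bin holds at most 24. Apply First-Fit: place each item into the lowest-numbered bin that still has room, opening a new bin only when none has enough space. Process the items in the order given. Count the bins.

10

4 → bin 1 (remaining 20)
23 → bin 2 (remaining 1)
14 → bin 1 (remaining 6)
18 → bin 3 (remaining 6)
20 → bin 4 (remaining 4)
23 → bin 5 (remaining 1)
2 → bin 1 (remaining 4)
21 → bin 6 (remaining 3)
20 → bin 7 (remaining 4)
4 → bin 1 (remaining 0)
14 → bin 8 (remaining 10)
12 → bin 9 (remaining 12)
19 → bin 10 (remaining 5)
Final bins: [4,14,2,4] [23] [18] [20] [23] [21] [20] [14] [12] [19].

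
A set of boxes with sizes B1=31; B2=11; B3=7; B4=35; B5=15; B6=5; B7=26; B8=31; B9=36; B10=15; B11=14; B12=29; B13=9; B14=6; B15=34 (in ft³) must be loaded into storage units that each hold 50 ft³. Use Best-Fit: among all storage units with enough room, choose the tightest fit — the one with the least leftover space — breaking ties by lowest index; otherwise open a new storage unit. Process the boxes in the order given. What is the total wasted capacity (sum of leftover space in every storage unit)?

46

B1 (31 ft³) → storage unit 1 (remaining 19 ft³)
B2 (11 ft³) → storage unit 1 (remaining 8 ft³)
B3 (7 ft³) → storage unit 1 (remaining 1 ft³)
B4 (35 ft³) → storage unit 2 (remaining 15 ft³)
B5 (15 ft³) → storage unit 2 (remaining 0 ft³)
B6 (5 ft³) → storage unit 3 (remaining 45 ft³)
B7 (26 ft³) → storage unit 3 (remaining 19 ft³)
B8 (31 ft³) → storage unit 4 (remaining 19 ft³)
B9 (36 ft³) → storage unit 5 (remaining 14 ft³)
B10 (15 ft³) → storage unit 3 (remaining 4 ft³)
B11 (14 ft³) → storage unit 5 (remaining 0 ft³)
B12 (29 ft³) → storage unit 6 (remaining 21 ft³)
B13 (9 ft³) → storage unit 4 (remaining 10 ft³)
B14 (6 ft³) → storage unit 4 (remaining 4 ft³)
B15 (34 ft³) → storage unit 7 (remaining 16 ft³)
7 storage units × 50 ft³ = 350 ft³; used 304 ft³; unused 46 ft³.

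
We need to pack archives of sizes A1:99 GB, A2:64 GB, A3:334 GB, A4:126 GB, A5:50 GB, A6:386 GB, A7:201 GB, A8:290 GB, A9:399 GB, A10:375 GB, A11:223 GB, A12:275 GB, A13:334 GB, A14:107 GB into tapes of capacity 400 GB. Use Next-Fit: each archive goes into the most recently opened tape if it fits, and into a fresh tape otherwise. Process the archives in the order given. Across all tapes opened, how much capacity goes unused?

1537

Put A1 (99 GB) in tape 1; 301 GB remain.
Put A2 (64 GB) in tape 1; 237 GB remain.
Put A3 (334 GB) in tape 2; 66 GB remain.
Put A4 (126 GB) in tape 3; 274 GB remain.
Put A5 (50 GB) in tape 3; 224 GB remain.
Put A6 (386 GB) in tape 4; 14 GB remain.
Put A7 (201 GB) in tape 5; 199 GB remain.
Put A8 (290 GB) in tape 6; 110 GB remain.
Put A9 (399 GB) in tape 7; 1 GB remain.
Put A10 (375 GB) in tape 8; 25 GB remain.
Put A11 (223 GB) in tape 9; 177 GB remain.
Put A12 (275 GB) in tape 10; 125 GB remain.
Put A13 (334 GB) in tape 11; 66 GB remain.
Put A14 (107 GB) in tape 12; 293 GB remain.
12 tapes × 400 GB = 4800 GB; used 3263 GB; unused 1537 GB.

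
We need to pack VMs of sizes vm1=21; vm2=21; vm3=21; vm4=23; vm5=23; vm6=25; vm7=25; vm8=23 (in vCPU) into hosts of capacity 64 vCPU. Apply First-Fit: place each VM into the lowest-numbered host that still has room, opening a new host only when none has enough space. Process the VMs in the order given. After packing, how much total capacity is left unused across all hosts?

Put vm1 (21 vCPU) in host 1; 43 vCPU remain.
Put vm2 (21 vCPU) in host 1; 22 vCPU remain.
Put vm3 (21 vCPU) in host 1; 1 vCPU remain.
Put vm4 (23 vCPU) in host 2; 41 vCPU remain.
Put vm5 (23 vCPU) in host 2; 18 vCPU remain.
Put vm6 (25 vCPU) in host 3; 39 vCPU remain.
Put vm7 (25 vCPU) in host 3; 14 vCPU remain.
Put vm8 (23 vCPU) in host 4; 41 vCPU remain.
4 hosts × 64 vCPU = 256 vCPU; used 182 vCPU; unused 74 vCPU.

74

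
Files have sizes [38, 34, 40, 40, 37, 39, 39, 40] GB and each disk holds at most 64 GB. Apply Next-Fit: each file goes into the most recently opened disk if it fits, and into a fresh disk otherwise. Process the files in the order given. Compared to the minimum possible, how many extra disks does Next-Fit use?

Next-Fit: [38] [34] [40] [40] [37] [39] [39] [40] → 8 disks.
8 files exceed 32 GB (half the capacity), and no two of those can share a disk, so at least 8 disks are needed.
So 8 is already optimal.

0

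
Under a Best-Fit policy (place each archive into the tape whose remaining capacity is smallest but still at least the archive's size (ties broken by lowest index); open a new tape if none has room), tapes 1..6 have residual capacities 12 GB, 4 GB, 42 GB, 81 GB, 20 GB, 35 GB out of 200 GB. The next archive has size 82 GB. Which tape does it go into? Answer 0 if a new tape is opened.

No tape has ≥ 82 GB free, so a new tape is opened.

0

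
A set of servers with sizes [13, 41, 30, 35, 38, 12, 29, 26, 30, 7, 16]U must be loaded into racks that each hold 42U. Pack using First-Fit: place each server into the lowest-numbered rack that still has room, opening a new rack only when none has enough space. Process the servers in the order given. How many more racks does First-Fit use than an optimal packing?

First-Fit: [13,12,7] [41] [30] [35] [38] [29] [26,16] [30] → 8 racks.
Total size 277U; any packing needs at least ⌈277/42⌉ = 7 racks.
An optimal packing achieves that bound: [41] [38] [35,7] [30,12] [30] [29,13] [26,16] → 7 racks.
Excess: 8 − 7 = 1.

1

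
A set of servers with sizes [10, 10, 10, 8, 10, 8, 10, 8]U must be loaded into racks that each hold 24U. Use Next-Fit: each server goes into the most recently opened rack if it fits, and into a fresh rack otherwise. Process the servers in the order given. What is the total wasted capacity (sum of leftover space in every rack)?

22

10U → rack 1 (remaining 14U)
10U → rack 1 (remaining 4U)
10U → rack 2 (remaining 14U)
8U → rack 2 (remaining 6U)
10U → rack 3 (remaining 14U)
8U → rack 3 (remaining 6U)
10U → rack 4 (remaining 14U)
8U → rack 4 (remaining 6U)
4 racks × 24U = 96U; used 74U; unused 22U.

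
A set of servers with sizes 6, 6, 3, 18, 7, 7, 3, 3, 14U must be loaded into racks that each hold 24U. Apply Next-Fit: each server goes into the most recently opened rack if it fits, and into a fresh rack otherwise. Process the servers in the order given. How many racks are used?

4 racks

6U → rack 1 (remaining 18U)
6U → rack 1 (remaining 12U)
3U → rack 1 (remaining 9U)
18U → rack 2 (remaining 6U)
7U → rack 3 (remaining 17U)
7U → rack 3 (remaining 10U)
3U → rack 3 (remaining 7U)
3U → rack 3 (remaining 4U)
14U → rack 4 (remaining 10U)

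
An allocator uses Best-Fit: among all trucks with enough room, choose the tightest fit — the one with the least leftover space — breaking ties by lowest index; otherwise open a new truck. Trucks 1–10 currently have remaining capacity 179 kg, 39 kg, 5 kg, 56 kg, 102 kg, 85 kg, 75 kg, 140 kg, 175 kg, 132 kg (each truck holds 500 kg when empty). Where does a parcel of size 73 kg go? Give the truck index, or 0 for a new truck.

7

Trucks with room: truck 1 (179 kg), truck 5 (102 kg), truck 6 (85 kg), truck 7 (75 kg), truck 8 (140 kg), truck 9 (175 kg), truck 10 (132 kg).
Tightest fit is truck 7 with 75 kg free.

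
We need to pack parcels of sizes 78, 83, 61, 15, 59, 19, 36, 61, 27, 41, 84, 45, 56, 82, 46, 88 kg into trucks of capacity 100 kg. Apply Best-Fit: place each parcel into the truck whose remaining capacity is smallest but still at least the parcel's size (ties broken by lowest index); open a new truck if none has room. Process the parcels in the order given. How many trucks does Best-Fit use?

Put 78 kg in truck 1; 22 kg remain.
Put 83 kg in truck 2; 17 kg remain.
Put 61 kg in truck 3; 39 kg remain.
Put 15 kg in truck 2; 2 kg remain.
Put 59 kg in truck 4; 41 kg remain.
Put 19 kg in truck 1; 3 kg remain.
Put 36 kg in truck 3; 3 kg remain.
Put 61 kg in truck 5; 39 kg remain.
Put 27 kg in truck 5; 12 kg remain.
Put 41 kg in truck 4; 0 kg remain.
Put 84 kg in truck 6; 16 kg remain.
Put 45 kg in truck 7; 55 kg remain.
Put 56 kg in truck 8; 44 kg remain.
Put 82 kg in truck 9; 18 kg remain.
Put 46 kg in truck 7; 9 kg remain.
Put 88 kg in truck 10; 12 kg remain.

10 trucks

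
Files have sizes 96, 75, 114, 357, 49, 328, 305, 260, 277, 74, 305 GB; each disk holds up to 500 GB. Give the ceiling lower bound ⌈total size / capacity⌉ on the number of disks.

Total size = 96 + 75 + 114 + 357 + 49 + 328 + 305 + 260 + 277 + 74 + 305 = 2240 GB.
⌈2240 / 500⌉ = 5.

5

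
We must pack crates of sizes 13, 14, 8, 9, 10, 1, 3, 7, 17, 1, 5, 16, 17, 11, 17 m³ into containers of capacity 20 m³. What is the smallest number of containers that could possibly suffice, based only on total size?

8

Total size = 13 + 14 + 8 + 9 + 10 + 1 + 3 + 7 + 17 + 1 + 5 + 16 + 17 + 11 + 17 = 149 m³.
⌈149 / 20⌉ = 8.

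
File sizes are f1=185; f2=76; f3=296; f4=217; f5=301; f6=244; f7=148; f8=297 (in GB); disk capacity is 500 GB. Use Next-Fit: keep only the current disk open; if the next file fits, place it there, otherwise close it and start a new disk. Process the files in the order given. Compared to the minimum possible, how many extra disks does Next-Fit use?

Next-Fit: [185,76] [296] [217] [301] [244,148] [297] → 6 disks.
Total size 1764 GB; any packing needs at least ⌈1764/500⌉ = 4 disks.
An optimal packing achieves that bound: [301,185] [297,148] [296,76] [244,217] → 4 disks.
Excess: 6 − 4 = 2.

2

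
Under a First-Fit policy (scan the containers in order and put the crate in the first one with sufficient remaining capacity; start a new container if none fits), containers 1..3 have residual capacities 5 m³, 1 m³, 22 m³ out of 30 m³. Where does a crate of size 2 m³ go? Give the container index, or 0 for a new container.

Containers with room: container 1 (5 m³), container 3 (22 m³).
The first with room is container 1.

1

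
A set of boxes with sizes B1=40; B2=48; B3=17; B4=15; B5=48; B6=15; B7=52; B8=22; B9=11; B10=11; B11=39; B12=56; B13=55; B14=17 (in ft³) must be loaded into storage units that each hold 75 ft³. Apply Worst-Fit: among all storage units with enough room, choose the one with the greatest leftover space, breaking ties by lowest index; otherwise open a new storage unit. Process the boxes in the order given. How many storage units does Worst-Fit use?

7 storage units

Put B1 (40 ft³) in storage unit 1; 35 ft³ remain.
Put B2 (48 ft³) in storage unit 2; 27 ft³ remain.
Put B3 (17 ft³) in storage unit 1; 18 ft³ remain.
Put B4 (15 ft³) in storage unit 2; 12 ft³ remain.
Put B5 (48 ft³) in storage unit 3; 27 ft³ remain.
Put B6 (15 ft³) in storage unit 3; 12 ft³ remain.
Put B7 (52 ft³) in storage unit 4; 23 ft³ remain.
Put B8 (22 ft³) in storage unit 4; 1 ft³ remain.
Put B9 (11 ft³) in storage unit 1; 7 ft³ remain.
Put B10 (11 ft³) in storage unit 2; 1 ft³ remain.
Put B11 (39 ft³) in storage unit 5; 36 ft³ remain.
Put B12 (56 ft³) in storage unit 6; 19 ft³ remain.
Put B13 (55 ft³) in storage unit 7; 20 ft³ remain.
Put B14 (17 ft³) in storage unit 5; 19 ft³ remain.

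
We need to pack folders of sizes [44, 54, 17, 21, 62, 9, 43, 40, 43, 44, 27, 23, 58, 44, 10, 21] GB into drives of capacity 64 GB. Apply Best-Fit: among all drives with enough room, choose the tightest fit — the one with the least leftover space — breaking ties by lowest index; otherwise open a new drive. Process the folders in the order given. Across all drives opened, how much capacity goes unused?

80

44 GB → drive 1 (remaining 20 GB)
54 GB → drive 2 (remaining 10 GB)
17 GB → drive 1 (remaining 3 GB)
21 GB → drive 3 (remaining 43 GB)
62 GB → drive 4 (remaining 2 GB)
9 GB → drive 2 (remaining 1 GB)
43 GB → drive 3 (remaining 0 GB)
40 GB → drive 5 (remaining 24 GB)
43 GB → drive 6 (remaining 21 GB)
44 GB → drive 7 (remaining 20 GB)
27 GB → drive 8 (remaining 37 GB)
23 GB → drive 5 (remaining 1 GB)
58 GB → drive 9 (remaining 6 GB)
44 GB → drive 10 (remaining 20 GB)
10 GB → drive 7 (remaining 10 GB)
21 GB → drive 6 (remaining 0 GB)
10 drives × 64 GB = 640 GB; used 560 GB; unused 80 GB.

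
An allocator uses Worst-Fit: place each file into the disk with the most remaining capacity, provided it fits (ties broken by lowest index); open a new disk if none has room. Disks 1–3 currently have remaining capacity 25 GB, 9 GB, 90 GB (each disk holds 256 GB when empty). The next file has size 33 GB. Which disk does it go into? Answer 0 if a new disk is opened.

Disks with room: disk 3 (90 GB).
Most room is disk 3 with 90 GB free.

3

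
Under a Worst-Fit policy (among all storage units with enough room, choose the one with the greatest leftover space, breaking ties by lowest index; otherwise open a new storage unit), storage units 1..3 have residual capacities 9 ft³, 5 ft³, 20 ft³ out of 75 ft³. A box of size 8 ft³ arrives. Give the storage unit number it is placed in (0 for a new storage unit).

3

Storage units with room: storage unit 1 (9 ft³), storage unit 3 (20 ft³).
Most room is storage unit 3 with 20 ft³ free.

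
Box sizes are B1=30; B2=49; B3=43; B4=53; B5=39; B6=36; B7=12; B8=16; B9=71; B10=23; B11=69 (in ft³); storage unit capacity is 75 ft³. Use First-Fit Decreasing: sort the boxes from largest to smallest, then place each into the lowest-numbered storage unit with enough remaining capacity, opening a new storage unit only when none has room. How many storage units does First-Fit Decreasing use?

7

Sorted descending: 71, 69, 53, 49, 43, 39, 36, 30, 23, 16, 12.
71 ft³ → storage unit 1 (remaining 4 ft³)
69 ft³ → storage unit 2 (remaining 6 ft³)
53 ft³ → storage unit 3 (remaining 22 ft³)
49 ft³ → storage unit 4 (remaining 26 ft³)
43 ft³ → storage unit 5 (remaining 32 ft³)
39 ft³ → storage unit 6 (remaining 36 ft³)
36 ft³ → storage unit 6 (remaining 0 ft³)
30 ft³ → storage unit 5 (remaining 2 ft³)
23 ft³ → storage unit 4 (remaining 3 ft³)
16 ft³ → storage unit 3 (remaining 6 ft³)
12 ft³ → storage unit 7 (remaining 63 ft³)
Final storage units: [71] [69] [53,16] [49,23] [43,30] [39,36] [12].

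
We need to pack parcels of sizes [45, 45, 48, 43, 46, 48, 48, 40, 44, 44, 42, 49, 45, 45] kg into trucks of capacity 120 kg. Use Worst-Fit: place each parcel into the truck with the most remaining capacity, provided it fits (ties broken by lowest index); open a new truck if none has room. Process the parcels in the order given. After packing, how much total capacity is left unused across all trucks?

208

Put 45 kg in truck 1; 75 kg remain.
Put 45 kg in truck 1; 30 kg remain.
Put 48 kg in truck 2; 72 kg remain.
Put 43 kg in truck 2; 29 kg remain.
Put 46 kg in truck 3; 74 kg remain.
Put 48 kg in truck 3; 26 kg remain.
Put 48 kg in truck 4; 72 kg remain.
Put 40 kg in truck 4; 32 kg remain.
Put 44 kg in truck 5; 76 kg remain.
Put 44 kg in truck 5; 32 kg remain.
Put 42 kg in truck 6; 78 kg remain.
Put 49 kg in truck 6; 29 kg remain.
Put 45 kg in truck 7; 75 kg remain.
Put 45 kg in truck 7; 30 kg remain.
7 trucks × 120 kg = 840 kg; used 632 kg; unused 208 kg.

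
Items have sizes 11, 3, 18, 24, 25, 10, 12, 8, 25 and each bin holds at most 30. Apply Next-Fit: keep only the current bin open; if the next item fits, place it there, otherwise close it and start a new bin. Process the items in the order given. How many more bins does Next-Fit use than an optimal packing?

1

Next-Fit: [11,3] [18] [24] [25] [10,12,8] [25] → 6 bins.
Total size 136; any packing needs at least ⌈136/30⌉ = 5 bins.
An optimal packing achieves that bound: [25,3] [25] [24] [18,12] [11,10,8] → 5 bins.
Excess: 6 − 5 = 1.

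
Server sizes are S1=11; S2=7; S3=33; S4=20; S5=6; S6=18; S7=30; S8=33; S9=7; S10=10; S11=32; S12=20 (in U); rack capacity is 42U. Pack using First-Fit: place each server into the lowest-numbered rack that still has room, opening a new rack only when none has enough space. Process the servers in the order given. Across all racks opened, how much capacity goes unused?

S1 (11U) → rack 1 (remaining 31U)
S2 (7U) → rack 1 (remaining 24U)
S3 (33U) → rack 2 (remaining 9U)
S4 (20U) → rack 1 (remaining 4U)
S5 (6U) → rack 2 (remaining 3U)
S6 (18U) → rack 3 (remaining 24U)
S7 (30U) → rack 4 (remaining 12U)
S8 (33U) → rack 5 (remaining 9U)
S9 (7U) → rack 3 (remaining 17U)
S10 (10U) → rack 3 (remaining 7U)
S11 (32U) → rack 6 (remaining 10U)
S12 (20U) → rack 7 (remaining 22U)
7 racks × 42U = 294U; used 227U; unused 67U.

67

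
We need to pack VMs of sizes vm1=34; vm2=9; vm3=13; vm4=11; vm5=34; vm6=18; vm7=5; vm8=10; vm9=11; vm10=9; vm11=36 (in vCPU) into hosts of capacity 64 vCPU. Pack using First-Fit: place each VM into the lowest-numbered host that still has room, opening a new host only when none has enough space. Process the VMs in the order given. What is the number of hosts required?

4

host 1: place vm1 (34 vCPU), 30 vCPU left
host 1: place vm2 (9 vCPU), 21 vCPU left
host 1: place vm3 (13 vCPU), 8 vCPU left
host 2: place vm4 (11 vCPU), 53 vCPU left
host 2: place vm5 (34 vCPU), 19 vCPU left
host 2: place vm6 (18 vCPU), 1 vCPU left
host 1: place vm7 (5 vCPU), 3 vCPU left
host 3: place vm8 (10 vCPU), 54 vCPU left
host 3: place vm9 (11 vCPU), 43 vCPU left
host 3: place vm10 (9 vCPU), 34 vCPU left
host 4: place vm11 (36 vCPU), 28 vCPU left
Final hosts: [34,9,13,5] [11,34,18] [10,11,9] [36].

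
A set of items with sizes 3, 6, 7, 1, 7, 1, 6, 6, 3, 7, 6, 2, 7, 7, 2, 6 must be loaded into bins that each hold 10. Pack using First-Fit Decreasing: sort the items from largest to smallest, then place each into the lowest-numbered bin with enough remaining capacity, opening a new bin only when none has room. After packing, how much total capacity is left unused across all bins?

23

Sorted descending: 7, 7, 7, 7, 7, 6, 6, 6, 6, 6, 3, 3, 2, 2, 1, 1.
7 → bin 1 (remaining 3)
7 → bin 2 (remaining 3)
7 → bin 3 (remaining 3)
7 → bin 4 (remaining 3)
7 → bin 5 (remaining 3)
6 → bin 6 (remaining 4)
6 → bin 7 (remaining 4)
6 → bin 8 (remaining 4)
6 → bin 9 (remaining 4)
6 → bin 10 (remaining 4)
3 → bin 1 (remaining 0)
3 → bin 2 (remaining 0)
2 → bin 3 (remaining 1)
2 → bin 4 (remaining 1)
1 → bin 3 (remaining 0)
1 → bin 4 (remaining 0)
10 bins × 10 = 100; used 77; unused 23.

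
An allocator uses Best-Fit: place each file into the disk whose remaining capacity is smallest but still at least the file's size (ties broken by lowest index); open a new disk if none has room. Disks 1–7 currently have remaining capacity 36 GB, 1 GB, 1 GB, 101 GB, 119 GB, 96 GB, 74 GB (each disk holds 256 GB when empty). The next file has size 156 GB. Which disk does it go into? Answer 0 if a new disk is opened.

No disk has ≥ 156 GB free, so a new disk is opened.

0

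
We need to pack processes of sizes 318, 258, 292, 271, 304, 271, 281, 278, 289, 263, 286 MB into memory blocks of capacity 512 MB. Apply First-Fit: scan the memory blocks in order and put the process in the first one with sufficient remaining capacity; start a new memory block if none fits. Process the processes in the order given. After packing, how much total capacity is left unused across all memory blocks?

2521

memory block 1: place 318 MB, 194 MB left
memory block 2: place 258 MB, 254 MB left
memory block 3: place 292 MB, 220 MB left
memory block 4: place 271 MB, 241 MB left
memory block 5: place 304 MB, 208 MB left
memory block 6: place 271 MB, 241 MB left
memory block 7: place 281 MB, 231 MB left
memory block 8: place 278 MB, 234 MB left
memory block 9: place 289 MB, 223 MB left
memory block 10: place 263 MB, 249 MB left
memory block 11: place 286 MB, 226 MB left
11 memory blocks × 512 MB = 5632 MB; used 3111 MB; unused 2521 MB.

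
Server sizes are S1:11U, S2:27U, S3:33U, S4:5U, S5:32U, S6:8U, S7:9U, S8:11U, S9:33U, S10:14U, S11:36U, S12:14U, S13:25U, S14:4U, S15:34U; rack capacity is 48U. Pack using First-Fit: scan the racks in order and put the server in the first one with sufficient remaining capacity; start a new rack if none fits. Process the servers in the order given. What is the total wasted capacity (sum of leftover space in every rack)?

S1 (11U) → rack 1 (remaining 37U)
S2 (27U) → rack 1 (remaining 10U)
S3 (33U) → rack 2 (remaining 15U)
S4 (5U) → rack 1 (remaining 5U)
S5 (32U) → rack 3 (remaining 16U)
S6 (8U) → rack 2 (remaining 7U)
S7 (9U) → rack 3 (remaining 7U)
S8 (11U) → rack 4 (remaining 37U)
S9 (33U) → rack 4 (remaining 4U)
S10 (14U) → rack 5 (remaining 34U)
S11 (36U) → rack 6 (remaining 12U)
S12 (14U) → rack 5 (remaining 20U)
S13 (25U) → rack 7 (remaining 23U)
S14 (4U) → rack 1 (remaining 1U)
S15 (34U) → rack 8 (remaining 14U)
8 racks × 48U = 384U; used 296U; unused 88U.

88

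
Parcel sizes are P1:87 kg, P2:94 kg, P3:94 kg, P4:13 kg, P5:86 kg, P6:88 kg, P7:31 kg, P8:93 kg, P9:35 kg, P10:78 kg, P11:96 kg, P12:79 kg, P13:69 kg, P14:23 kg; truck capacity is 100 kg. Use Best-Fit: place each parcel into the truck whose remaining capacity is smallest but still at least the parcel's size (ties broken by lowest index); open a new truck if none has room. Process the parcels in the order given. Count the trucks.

Put P1 (87 kg) in truck 1; 13 kg remain.
Put P2 (94 kg) in truck 2; 6 kg remain.
Put P3 (94 kg) in truck 3; 6 kg remain.
Put P4 (13 kg) in truck 1; 0 kg remain.
Put P5 (86 kg) in truck 4; 14 kg remain.
Put P6 (88 kg) in truck 5; 12 kg remain.
Put P7 (31 kg) in truck 6; 69 kg remain.
Put P8 (93 kg) in truck 7; 7 kg remain.
Put P9 (35 kg) in truck 6; 34 kg remain.
Put P10 (78 kg) in truck 8; 22 kg remain.
Put P11 (96 kg) in truck 9; 4 kg remain.
Put P12 (79 kg) in truck 10; 21 kg remain.
Put P13 (69 kg) in truck 11; 31 kg remain.
Put P14 (23 kg) in truck 11; 8 kg remain.

11 trucks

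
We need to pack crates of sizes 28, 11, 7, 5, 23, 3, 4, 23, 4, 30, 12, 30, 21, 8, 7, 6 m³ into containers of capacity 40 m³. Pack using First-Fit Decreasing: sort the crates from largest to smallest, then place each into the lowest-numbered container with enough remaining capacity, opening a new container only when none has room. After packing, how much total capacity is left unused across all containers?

18

Sorted descending: 30, 30, 28, 23, 23, 21, 12, 11, 8, 7, 7, 6, 5, 4, 4, 3.
Put 30 m³ in container 1; 10 m³ remain.
Put 30 m³ in container 2; 10 m³ remain.
Put 28 m³ in container 3; 12 m³ remain.
Put 23 m³ in container 4; 17 m³ remain.
Put 23 m³ in container 5; 17 m³ remain.
Put 21 m³ in container 6; 19 m³ remain.
Put 12 m³ in container 3; 0 m³ remain.
Put 11 m³ in container 4; 6 m³ remain.
Put 8 m³ in container 1; 2 m³ remain.
Put 7 m³ in container 2; 3 m³ remain.
Put 7 m³ in container 5; 10 m³ remain.
Put 6 m³ in container 4; 0 m³ remain.
Put 5 m³ in container 5; 5 m³ remain.
Put 4 m³ in container 5; 1 m³ remain.
Put 4 m³ in container 6; 15 m³ remain.
Put 3 m³ in container 2; 0 m³ remain.
6 containers × 40 m³ = 240 m³; used 222 m³; unused 18 m³.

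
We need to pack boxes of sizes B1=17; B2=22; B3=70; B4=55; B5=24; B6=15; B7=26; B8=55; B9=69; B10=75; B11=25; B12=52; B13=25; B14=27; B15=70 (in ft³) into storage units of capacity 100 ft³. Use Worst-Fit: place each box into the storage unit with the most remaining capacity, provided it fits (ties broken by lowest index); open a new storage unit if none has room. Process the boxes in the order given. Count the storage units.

7 storage units

Put B1 (17 ft³) in storage unit 1; 83 ft³ remain.
Put B2 (22 ft³) in storage unit 1; 61 ft³ remain.
Put B3 (70 ft³) in storage unit 2; 30 ft³ remain.
Put B4 (55 ft³) in storage unit 1; 6 ft³ remain.
Put B5 (24 ft³) in storage unit 2; 6 ft³ remain.
Put B6 (15 ft³) in storage unit 3; 85 ft³ remain.
Put B7 (26 ft³) in storage unit 3; 59 ft³ remain.
Put B8 (55 ft³) in storage unit 3; 4 ft³ remain.
Put B9 (69 ft³) in storage unit 4; 31 ft³ remain.
Put B10 (75 ft³) in storage unit 5; 25 ft³ remain.
Put B11 (25 ft³) in storage unit 4; 6 ft³ remain.
Put B12 (52 ft³) in storage unit 6; 48 ft³ remain.
Put B13 (25 ft³) in storage unit 6; 23 ft³ remain.
Put B14 (27 ft³) in storage unit 7; 73 ft³ remain.
Put B15 (70 ft³) in storage unit 7; 3 ft³ remain.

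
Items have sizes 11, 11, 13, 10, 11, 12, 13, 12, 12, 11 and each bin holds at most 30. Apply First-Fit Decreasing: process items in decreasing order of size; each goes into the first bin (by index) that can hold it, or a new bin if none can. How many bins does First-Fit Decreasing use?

5

Sorted descending: 13, 13, 12, 12, 12, 11, 11, 11, 11, 10.
Put 13 in bin 1; 17 remain.
Put 13 in bin 1; 4 remain.
Put 12 in bin 2; 18 remain.
Put 12 in bin 2; 6 remain.
Put 12 in bin 3; 18 remain.
Put 11 in bin 3; 7 remain.
Put 11 in bin 4; 19 remain.
Put 11 in bin 4; 8 remain.
Put 11 in bin 5; 19 remain.
Put 10 in bin 5; 9 remain.
Final bins: [13,13] [12,12] [12,11] [11,11] [11,10].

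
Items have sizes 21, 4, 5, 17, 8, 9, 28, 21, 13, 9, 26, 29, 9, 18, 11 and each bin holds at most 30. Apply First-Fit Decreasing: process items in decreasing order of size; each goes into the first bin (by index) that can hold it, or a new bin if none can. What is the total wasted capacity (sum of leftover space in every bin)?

12

Sorted descending: 29, 28, 26, 21, 21, 18, 17, 13, 11, 9, 9, 9, 8, 5, 4.
Put 29 in bin 1; 1 remain.
Put 28 in bin 2; 2 remain.
Put 26 in bin 3; 4 remain.
Put 21 in bin 4; 9 remain.
Put 21 in bin 5; 9 remain.
Put 18 in bin 6; 12 remain.
Put 17 in bin 7; 13 remain.
Put 13 in bin 7; 0 remain.
Put 11 in bin 6; 1 remain.
Put 9 in bin 4; 0 remain.
Put 9 in bin 5; 0 remain.
Put 9 in bin 8; 21 remain.
Put 8 in bin 8; 13 remain.
Put 5 in bin 8; 8 remain.
Put 4 in bin 3; 0 remain.
8 bins × 30 = 240; used 228; unused 12.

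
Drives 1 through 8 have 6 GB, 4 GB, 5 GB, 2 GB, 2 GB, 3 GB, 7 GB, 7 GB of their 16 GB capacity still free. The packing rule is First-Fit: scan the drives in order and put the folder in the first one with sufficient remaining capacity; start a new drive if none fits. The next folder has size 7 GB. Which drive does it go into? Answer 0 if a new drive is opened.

7

Drives with room: drive 7 (7 GB), drive 8 (7 GB).
The first with room is drive 7.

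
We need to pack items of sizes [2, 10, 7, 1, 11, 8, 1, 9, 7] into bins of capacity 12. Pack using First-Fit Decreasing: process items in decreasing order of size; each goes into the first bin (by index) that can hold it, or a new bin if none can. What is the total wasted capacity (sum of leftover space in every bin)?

16

Sorted descending: 11, 10, 9, 8, 7, 7, 2, 1, 1.
11 → bin 1 (remaining 1)
10 → bin 2 (remaining 2)
9 → bin 3 (remaining 3)
8 → bin 4 (remaining 4)
7 → bin 5 (remaining 5)
7 → bin 6 (remaining 5)
2 → bin 2 (remaining 0)
1 → bin 1 (remaining 0)
1 → bin 3 (remaining 2)
6 bins × 12 = 72; used 56; unused 16.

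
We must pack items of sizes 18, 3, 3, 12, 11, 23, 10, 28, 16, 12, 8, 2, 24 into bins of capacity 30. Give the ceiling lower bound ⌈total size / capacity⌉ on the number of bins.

6

Total size = 18 + 3 + 3 + 12 + 11 + 23 + 10 + 28 + 16 + 12 + 8 + 2 + 24 = 170.
⌈170 / 30⌉ = 6.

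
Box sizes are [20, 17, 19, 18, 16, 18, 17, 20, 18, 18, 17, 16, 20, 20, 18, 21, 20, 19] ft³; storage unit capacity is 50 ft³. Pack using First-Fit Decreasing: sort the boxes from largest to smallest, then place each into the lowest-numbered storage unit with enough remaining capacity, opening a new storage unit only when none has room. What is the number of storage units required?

Sorted descending: 21, 20, 20, 20, 20, 20, 19, 19, 18, 18, 18, 18, 18, 17, 17, 17, 16, 16.
21 ft³ → storage unit 1 (remaining 29 ft³)
20 ft³ → storage unit 1 (remaining 9 ft³)
20 ft³ → storage unit 2 (remaining 30 ft³)
20 ft³ → storage unit 2 (remaining 10 ft³)
20 ft³ → storage unit 3 (remaining 30 ft³)
20 ft³ → storage unit 3 (remaining 10 ft³)
19 ft³ → storage unit 4 (remaining 31 ft³)
19 ft³ → storage unit 4 (remaining 12 ft³)
18 ft³ → storage unit 5 (remaining 32 ft³)
18 ft³ → storage unit 5 (remaining 14 ft³)
18 ft³ → storage unit 6 (remaining 32 ft³)
18 ft³ → storage unit 6 (remaining 14 ft³)
18 ft³ → storage unit 7 (remaining 32 ft³)
17 ft³ → storage unit 7 (remaining 15 ft³)
17 ft³ → storage unit 8 (remaining 33 ft³)
17 ft³ → storage unit 8 (remaining 16 ft³)
16 ft³ → storage unit 8 (remaining 0 ft³)
16 ft³ → storage unit 9 (remaining 34 ft³)
Final storage units: [21,20] [20,20] [20,20] [19,19] [18,18] [18,18] [18,17] [17,17,16] [16].

9 storage units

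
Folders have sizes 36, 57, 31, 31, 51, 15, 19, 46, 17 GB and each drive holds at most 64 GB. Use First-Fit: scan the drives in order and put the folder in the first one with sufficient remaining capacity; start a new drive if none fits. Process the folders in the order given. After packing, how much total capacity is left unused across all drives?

81

Put 36 GB in drive 1; 28 GB remain.
Put 57 GB in drive 2; 7 GB remain.
Put 31 GB in drive 3; 33 GB remain.
Put 31 GB in drive 3; 2 GB remain.
Put 51 GB in drive 4; 13 GB remain.
Put 15 GB in drive 1; 13 GB remain.
Put 19 GB in drive 5; 45 GB remain.
Put 46 GB in drive 6; 18 GB remain.
Put 17 GB in drive 5; 28 GB remain.
6 drives × 64 GB = 384 GB; used 303 GB; unused 81 GB.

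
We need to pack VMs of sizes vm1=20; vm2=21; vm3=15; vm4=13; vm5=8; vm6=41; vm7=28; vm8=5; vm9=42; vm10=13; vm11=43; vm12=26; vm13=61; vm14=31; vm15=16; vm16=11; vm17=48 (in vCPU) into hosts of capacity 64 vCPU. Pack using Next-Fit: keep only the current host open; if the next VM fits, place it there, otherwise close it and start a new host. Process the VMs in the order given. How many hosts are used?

vm1 (20 vCPU) → host 1 (remaining 44 vCPU)
vm2 (21 vCPU) → host 1 (remaining 23 vCPU)
vm3 (15 vCPU) → host 1 (remaining 8 vCPU)
vm4 (13 vCPU) → host 2 (remaining 51 vCPU)
vm5 (8 vCPU) → host 2 (remaining 43 vCPU)
vm6 (41 vCPU) → host 2 (remaining 2 vCPU)
vm7 (28 vCPU) → host 3 (remaining 36 vCPU)
vm8 (5 vCPU) → host 3 (remaining 31 vCPU)
vm9 (42 vCPU) → host 4 (remaining 22 vCPU)
vm10 (13 vCPU) → host 4 (remaining 9 vCPU)
vm11 (43 vCPU) → host 5 (remaining 21 vCPU)
vm12 (26 vCPU) → host 6 (remaining 38 vCPU)
vm13 (61 vCPU) → host 7 (remaining 3 vCPU)
vm14 (31 vCPU) → host 8 (remaining 33 vCPU)
vm15 (16 vCPU) → host 8 (remaining 17 vCPU)
vm16 (11 vCPU) → host 8 (remaining 6 vCPU)
vm17 (48 vCPU) → host 9 (remaining 16 vCPU)
Final hosts: [20,21,15] [13,8,41] [28,5] [42,13] [43] [26] [61] [31,16,11] [48].

9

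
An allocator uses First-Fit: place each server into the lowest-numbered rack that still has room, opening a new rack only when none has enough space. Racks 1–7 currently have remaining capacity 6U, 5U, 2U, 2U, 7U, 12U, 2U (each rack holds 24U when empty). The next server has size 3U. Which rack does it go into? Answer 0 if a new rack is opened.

1

Racks with room: rack 1 (6U), rack 2 (5U), rack 5 (7U), rack 6 (12U).
The first with room is rack 1.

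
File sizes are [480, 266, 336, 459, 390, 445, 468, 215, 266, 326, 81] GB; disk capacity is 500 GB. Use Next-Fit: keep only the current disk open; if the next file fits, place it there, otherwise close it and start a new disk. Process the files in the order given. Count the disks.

9

Put 480 GB in disk 1; 20 GB remain.
Put 266 GB in disk 2; 234 GB remain.
Put 336 GB in disk 3; 164 GB remain.
Put 459 GB in disk 4; 41 GB remain.
Put 390 GB in disk 5; 110 GB remain.
Put 445 GB in disk 6; 55 GB remain.
Put 468 GB in disk 7; 32 GB remain.
Put 215 GB in disk 8; 285 GB remain.
Put 266 GB in disk 8; 19 GB remain.
Put 326 GB in disk 9; 174 GB remain.
Put 81 GB in disk 9; 93 GB remain.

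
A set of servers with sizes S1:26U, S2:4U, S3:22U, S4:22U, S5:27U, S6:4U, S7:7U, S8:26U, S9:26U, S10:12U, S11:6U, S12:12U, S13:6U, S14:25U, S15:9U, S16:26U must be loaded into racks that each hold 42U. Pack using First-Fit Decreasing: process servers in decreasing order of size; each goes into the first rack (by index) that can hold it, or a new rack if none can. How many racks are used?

Sorted descending: 27, 26, 26, 26, 26, 25, 22, 22, 12, 12, 9, 7, 6, 6, 4, 4.
27U → rack 1 (remaining 15U)
26U → rack 2 (remaining 16U)
26U → rack 3 (remaining 16U)
26U → rack 4 (remaining 16U)
26U → rack 5 (remaining 16U)
25U → rack 6 (remaining 17U)
22U → rack 7 (remaining 20U)
22U → rack 8 (remaining 20U)
12U → rack 1 (remaining 3U)
12U → rack 2 (remaining 4U)
9U → rack 3 (remaining 7U)
7U → rack 3 (remaining 0U)
6U → rack 4 (remaining 10U)
6U → rack 4 (remaining 4U)
4U → rack 2 (remaining 0U)
4U → rack 4 (remaining 0U)
Final racks: [27,12] [26,12,4] [26,9,7] [26,6,6,4] [26] [25] [22] [22].

8 racks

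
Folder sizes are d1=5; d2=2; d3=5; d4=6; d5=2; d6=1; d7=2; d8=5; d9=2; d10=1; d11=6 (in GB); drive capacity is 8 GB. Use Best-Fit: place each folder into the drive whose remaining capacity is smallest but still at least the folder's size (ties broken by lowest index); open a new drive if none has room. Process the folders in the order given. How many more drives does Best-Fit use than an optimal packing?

Best-Fit: [5,2,1] [5,2,1] [6,2] [5,2] [6] → 5 drives.
Total size 37 GB; any packing needs at least ⌈37/8⌉ = 5 drives.
So 5 is already optimal.

0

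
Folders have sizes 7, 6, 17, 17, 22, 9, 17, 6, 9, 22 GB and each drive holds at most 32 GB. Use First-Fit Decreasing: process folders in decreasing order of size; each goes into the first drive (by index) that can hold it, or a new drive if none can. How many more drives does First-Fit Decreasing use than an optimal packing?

0

First-Fit Decreasing: [22,9] [22,9] [17,7,6] [17,6] [17] → 5 drives.
Total size 132 GB; any packing needs at least ⌈132/32⌉ = 5 drives.
So 5 is already optimal.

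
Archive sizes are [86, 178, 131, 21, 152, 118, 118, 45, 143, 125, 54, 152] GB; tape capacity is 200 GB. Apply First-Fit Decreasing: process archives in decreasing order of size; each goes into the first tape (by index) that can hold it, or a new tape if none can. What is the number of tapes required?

Sorted descending: 178, 152, 152, 143, 131, 125, 118, 118, 86, 54, 45, 21.
178 GB → tape 1 (remaining 22 GB)
152 GB → tape 2 (remaining 48 GB)
152 GB → tape 3 (remaining 48 GB)
143 GB → tape 4 (remaining 57 GB)
131 GB → tape 5 (remaining 69 GB)
125 GB → tape 6 (remaining 75 GB)
118 GB → tape 7 (remaining 82 GB)
118 GB → tape 8 (remaining 82 GB)
86 GB → tape 9 (remaining 114 GB)
54 GB → tape 4 (remaining 3 GB)
45 GB → tape 2 (remaining 3 GB)
21 GB → tape 1 (remaining 1 GB)

9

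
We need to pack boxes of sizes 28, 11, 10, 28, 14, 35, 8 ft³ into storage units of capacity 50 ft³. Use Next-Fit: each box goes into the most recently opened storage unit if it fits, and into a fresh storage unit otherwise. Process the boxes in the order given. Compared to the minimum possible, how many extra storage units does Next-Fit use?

0

Next-Fit: [28,11,10] [28,14] [35,8] → 3 storage units.
Total size 134 ft³; any packing needs at least ⌈134/50⌉ = 3 storage units.
So 3 is already optimal.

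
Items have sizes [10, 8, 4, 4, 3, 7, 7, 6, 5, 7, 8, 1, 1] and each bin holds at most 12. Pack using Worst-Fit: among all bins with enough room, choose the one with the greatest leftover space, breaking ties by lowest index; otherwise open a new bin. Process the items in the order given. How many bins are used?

10 → bin 1 (remaining 2)
8 → bin 2 (remaining 4)
4 → bin 2 (remaining 0)
4 → bin 3 (remaining 8)
3 → bin 3 (remaining 5)
7 → bin 4 (remaining 5)
7 → bin 5 (remaining 5)
6 → bin 6 (remaining 6)
5 → bin 6 (remaining 1)
7 → bin 7 (remaining 5)
8 → bin 8 (remaining 4)
1 → bin 3 (remaining 4)
1 → bin 4 (remaining 4)

8 bins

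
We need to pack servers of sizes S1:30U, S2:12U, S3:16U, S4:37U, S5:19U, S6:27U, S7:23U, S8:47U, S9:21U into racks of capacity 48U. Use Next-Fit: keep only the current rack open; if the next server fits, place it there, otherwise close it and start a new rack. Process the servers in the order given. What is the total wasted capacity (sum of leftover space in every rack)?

104

rack 1: place S1 (30U), 18U left
rack 1: place S2 (12U), 6U left
rack 2: place S3 (16U), 32U left
rack 3: place S4 (37U), 11U left
rack 4: place S5 (19U), 29U left
rack 4: place S6 (27U), 2U left
rack 5: place S7 (23U), 25U left
rack 6: place S8 (47U), 1U left
rack 7: place S9 (21U), 27U left
7 racks × 48U = 336U; used 232U; unused 104U.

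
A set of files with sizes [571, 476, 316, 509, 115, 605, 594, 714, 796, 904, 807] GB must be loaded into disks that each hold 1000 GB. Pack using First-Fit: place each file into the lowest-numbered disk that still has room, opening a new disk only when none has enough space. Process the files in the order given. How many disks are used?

8 disks

571 GB → disk 1 (remaining 429 GB)
476 GB → disk 2 (remaining 524 GB)
316 GB → disk 1 (remaining 113 GB)
509 GB → disk 2 (remaining 15 GB)
115 GB → disk 3 (remaining 885 GB)
605 GB → disk 3 (remaining 280 GB)
594 GB → disk 4 (remaining 406 GB)
714 GB → disk 5 (remaining 286 GB)
796 GB → disk 6 (remaining 204 GB)
904 GB → disk 7 (remaining 96 GB)
807 GB → disk 8 (remaining 193 GB)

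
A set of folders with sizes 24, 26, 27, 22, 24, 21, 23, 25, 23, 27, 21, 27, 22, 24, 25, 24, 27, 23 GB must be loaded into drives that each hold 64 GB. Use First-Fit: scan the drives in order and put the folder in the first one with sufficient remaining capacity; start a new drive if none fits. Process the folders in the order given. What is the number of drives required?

9 drives

drive 1: place 24 GB, 40 GB left
drive 1: place 26 GB, 14 GB left
drive 2: place 27 GB, 37 GB left
drive 2: place 22 GB, 15 GB left
drive 3: place 24 GB, 40 GB left
drive 3: place 21 GB, 19 GB left
drive 4: place 23 GB, 41 GB left
drive 4: place 25 GB, 16 GB left
drive 5: place 23 GB, 41 GB left
drive 5: place 27 GB, 14 GB left
drive 6: place 21 GB, 43 GB left
drive 6: place 27 GB, 16 GB left
drive 7: place 22 GB, 42 GB left
drive 7: place 24 GB, 18 GB left
drive 8: place 25 GB, 39 GB left
drive 8: place 24 GB, 15 GB left
drive 9: place 27 GB, 37 GB left
drive 9: place 23 GB, 14 GB left
Final drives: [24,26] [27,22] [24,21] [23,25] [23,27] [21,27] [22,24] [25,24] [27,23].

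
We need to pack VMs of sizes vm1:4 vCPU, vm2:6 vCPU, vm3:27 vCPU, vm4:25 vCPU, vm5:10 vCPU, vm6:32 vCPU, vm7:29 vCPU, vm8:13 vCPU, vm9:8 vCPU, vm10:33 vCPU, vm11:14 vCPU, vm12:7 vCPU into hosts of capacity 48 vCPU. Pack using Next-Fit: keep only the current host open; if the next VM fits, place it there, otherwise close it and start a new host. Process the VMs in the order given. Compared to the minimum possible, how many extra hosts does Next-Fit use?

Next-Fit: [4,6,27] [25,10] [32] [29,13] [8,33] [14,7] → 6 hosts.
Total size 208 vCPU; any packing needs at least ⌈208/48⌉ = 5 hosts.
An optimal packing achieves that bound: [33,14] [32,13] [29,10,8] [27,7,6,4] [25] → 5 hosts.
Excess: 6 − 5 = 1.

1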